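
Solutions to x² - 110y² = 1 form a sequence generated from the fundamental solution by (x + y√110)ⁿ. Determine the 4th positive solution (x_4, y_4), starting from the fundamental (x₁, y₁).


Step 1: Find the fundamental solution (x₁, y₁) of x² - 110y² = 1.
  Expand √110 as a continued fraction. a₀ = ⌊√110⌋ = 10; iterate m_{k+1} = d_k·a_k − m_k, d_{k+1} = (110 − m_{k+1}²)/d_k, a_{k+1} = ⌊(a₀ + m_{k+1})/d_{k+1}⌋ (starting m₀ = 0, d₀ = 1), with convergents p_k = a_k·p_{k-1} + p_{k-2}, q_k = a_k·q_{k-1} + q_{k-2} (p₋₁ = 1, q₋₁ = 0):
  k = 0: a₀ = 10; p₀/q₀ = 10/1; p₀² − 110·q₀² = 100 − 110 = -10.
  k = 1: m = 10, d = 10, a = ⌊(10 + 10)/10⌋ = 2; p/q = (2·10 + 1)/(2·1 + 0) = 21/2; p² − 110·q² = 441 − 440 = 1.
  The first convergent with p² − 110·q² = 1 gives the fundamental solution (x₁, y₁) = (21, 2).
Step 2: Apply the recurrence (x_{n+1}, y_{n+1}) = (x₁x_n + 110y₁y_n, x₁y_n + y₁x_n) repeatedly.
  From (x_1, y_1) = (21, 2): x_2 = 21·21 + 110·2·2 = 881; y_2 = 21·2 + 2·21 = 84.
  From (x_2, y_2) = (881, 84): x_3 = 21·881 + 110·2·84 = 36981; y_3 = 21·84 + 2·881 = 3526.
  From (x_3, y_3) = (36981, 3526): x_4 = 21·36981 + 110·2·3526 = 1552321; y_4 = 21·3526 + 2·36981 = 148008.
Step 3: Verify x_4² - 110·y_4² = 2409700487041 - 2409700487040 = 1 (should be 1). ✓

(x_1, y_1) = (21, 2); (x_4, y_4) = (1552321, 148008).


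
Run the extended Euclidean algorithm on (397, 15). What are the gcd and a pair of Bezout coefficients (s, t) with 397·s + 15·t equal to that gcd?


Euclidean algorithm on (397, 15) — divide until remainder is 0:
  397 = 26 · 15 + 7
  15 = 2 · 7 + 1
  7 = 7 · 1 + 0
gcd(397, 15) = 1.
Track Bezout coefficients alongside the remainders: start with r₀ = 397 = a·1 + b·0 (s = 1, t = 0) and r₁ = 15 = a·0 + b·1 (s = 0, t = 1); each new remainder r_{k+1} = r_{k-1} − q_k·r_k inherits s_{k+1} = s_{k-1} − q_k·s_k, t_{k+1} = t_{k-1} − q_k·t_k, so r_k = a·s_k + b·t_k at every step:
  q = 26: r = 7, s = 1 − 26·0 = 1, t = 0 − 26·1 = -26  (check: 397·1 + 15·(-26) = 7)
  q = 2: r = 1, s = 0 − 2·1 = -2, t = 1 − 2·(-26) = 53  (check: 397·(-2) + 15·53 = 1)
The row with r = 1 (the gcd) gives the Bezout coefficients s = -2, t = 53.
Result: 397 · (-2) + 15 · (53) = 1.

gcd(397, 15) = 1; s = -2, t = 53 (check: 397·(-2) + 15·53 = 1).


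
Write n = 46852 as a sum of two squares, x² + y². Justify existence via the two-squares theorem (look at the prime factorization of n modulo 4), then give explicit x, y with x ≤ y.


Step 1: Factor n = 46852 = 2^2 · 13 · 17 · 53.
Step 2: Check the mod-4 condition on each prime factor: 2 = 2 (special); 13 ≡ 1 (mod 4), exponent 1; 17 ≡ 1 (mod 4), exponent 1; 53 ≡ 1 (mod 4), exponent 1.
All primes ≡ 3 (mod 4) appear to even exponent (or don't appear), so by the two-squares theorem n IS expressible as a sum of two squares.
Step 3: Build a representation. Group n = k² · m with k = 2 and m = 13 · 17 · 53 = 11713 (a product of primes ≡ 1 (mod 4)); a representation of m scales to one of n via (k·x)² + (k·y)² = k²(x² + y²). Each prime p ≡ 1 (mod 4) is itself a sum of two squares; find a² by testing p − a² for a perfect square:
  13: 13 − 1² = 12, 13 − 2² = 9 = 3² ⇒ 13 = 2² + 3².
  17: 17 − 1² = 16 = 4² ⇒ 17 = 1² + 4².
  53: 53 − 1² = 52, 53 − 2² = 49 = 7² ⇒ 53 = 2² + 7².
  Combine using the Brahmagupta–Fibonacci identity (a² + b²)(c² + d²) = (ac − bd)² + (ad + bc)² = (ac + bd)² + (ad − bc)²:
  13 · 17 = 221: from (2² + 3²)(1² + 4²), take (2·1 − 3·4, 2·4 + 3·1) = (2 − 12, 8 + 3) = (-10, 11); dropping signs (only squares matter) gives (10, 11); check 10² + 11² = 100 + 121 = 221 ✓.
  221 · 53 = 11713: from (10² + 11²)(2² + 7²), take (10·2 − 11·7, 10·7 + 11·2) = (20 − 77, 70 + 22) = (-57, 92); dropping signs (only squares matter) gives (57, 92); check 57² + 92² = 3249 + 8464 = 11713 ✓.
  Scale by k = 2: (2·57, 2·92) = (114, 184).
Step 4: Order so x ≤ y and verify: 114² + 184² = 12996 + 33856 = 46852 = n. ✓

n = 46852 = 114² + 184² (one valid representation with x ≤ y).


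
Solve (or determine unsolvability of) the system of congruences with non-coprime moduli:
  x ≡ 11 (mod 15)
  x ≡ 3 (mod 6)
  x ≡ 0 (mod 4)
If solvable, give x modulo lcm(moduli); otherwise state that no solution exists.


Moduli 15, 6, 4 are not pairwise coprime, so CRT works modulo lcm(m_i) when all pairwise compatibility conditions hold.
Pairwise compatibility: gcd(m_i, m_j) must divide a_i - a_j for every pair.
Merge one congruence at a time:
  Start: x ≡ 11 (mod 15).
  Combine with x ≡ 3 (mod 6): gcd(15, 6) = 3, and 3 - 11 = -8 is NOT divisible by 3.
    ⇒ system is inconsistent (no integer solution).

No solution (the system is inconsistent).


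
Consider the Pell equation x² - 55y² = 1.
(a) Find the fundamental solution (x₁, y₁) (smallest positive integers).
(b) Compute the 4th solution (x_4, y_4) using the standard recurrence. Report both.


Step 1: Find the fundamental solution (x₁, y₁) of x² - 55y² = 1.
  Expand √55 as a continued fraction. a₀ = ⌊√55⌋ = 7; iterate m_{k+1} = d_k·a_k − m_k, d_{k+1} = (55 − m_{k+1}²)/d_k, a_{k+1} = ⌊(a₀ + m_{k+1})/d_{k+1}⌋ (starting m₀ = 0, d₀ = 1), with convergents p_k = a_k·p_{k-1} + p_{k-2}, q_k = a_k·q_{k-1} + q_{k-2} (p₋₁ = 1, q₋₁ = 0):
  k = 0: a₀ = 7; p₀/q₀ = 7/1; p₀² − 55·q₀² = 49 − 55 = -6.
  k = 1: m = 7, d = 6, a = ⌊(7 + 7)/6⌋ = 2; p/q = (2·7 + 1)/(2·1 + 0) = 15/2; p² − 55·q² = 225 − 220 = 5.
  k = 2: m = 5, d = 5, a = ⌊(7 + 5)/5⌋ = 2; p/q = (2·15 + 7)/(2·2 + 1) = 37/5; p² − 55·q² = 1369 − 1375 = -6.
  k = 3: m = 5, d = 6, a = ⌊(7 + 5)/6⌋ = 2; p/q = (2·37 + 15)/(2·5 + 2) = 89/12; p² − 55·q² = 7921 − 7920 = 1.
  The first convergent with p² − 55·q² = 1 gives the fundamental solution (x₁, y₁) = (89, 12).
Step 2: Apply the recurrence (x_{n+1}, y_{n+1}) = (x₁x_n + 55y₁y_n, x₁y_n + y₁x_n) repeatedly.
  From (x_1, y_1) = (89, 12): x_2 = 89·89 + 55·12·12 = 15841; y_2 = 89·12 + 12·89 = 2136.
  From (x_2, y_2) = (15841, 2136): x_3 = 89·15841 + 55·12·2136 = 2819609; y_3 = 89·2136 + 12·15841 = 380196.
  From (x_3, y_3) = (2819609, 380196): x_4 = 89·2819609 + 55·12·380196 = 501874561; y_4 = 89·380196 + 12·2819609 = 67672752.
Step 3: Verify x_4² - 55·y_4² = 251878074978942721 - 251878074978942720 = 1 (should be 1). ✓

(x_1, y_1) = (89, 12); (x_4, y_4) = (501874561, 67672752).


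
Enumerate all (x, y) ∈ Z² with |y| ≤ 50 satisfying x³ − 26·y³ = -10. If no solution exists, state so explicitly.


The equation is x³ - 26y³ = -10. For fixed y, x³ = 26·y³ − 10, so a solution requires the RHS to be a perfect cube.
Strategy: iterate y from -50 to 50, compute RHS = 26·y³ − 10, and check whether it is a (positive or negative) perfect cube.
Check small values of y:
  y = 0: RHS = -10 is not a perfect cube.
  y = 1: RHS = 16 is not a perfect cube.
  y = -1: RHS = -36 is not a perfect cube.
  y = 2: RHS = 198 is not a perfect cube.
  y = -2: RHS = -218 is not a perfect cube.
  y = 3: RHS = 692 is not a perfect cube.
  y = -3: RHS = -712 is not a perfect cube.
Continuing the search up to |y| = 50 finds no solutions either.
No (x, y) in the scanned range satisfies the equation.

No integer solutions with |y| ≤ 50.


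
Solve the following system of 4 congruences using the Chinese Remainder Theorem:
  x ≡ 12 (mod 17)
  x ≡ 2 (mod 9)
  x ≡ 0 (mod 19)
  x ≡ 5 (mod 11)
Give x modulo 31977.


Product of moduli M = 17 · 9 · 19 · 11 = 31977.
Merge one congruence at a time:
  Start: x ≡ 12 (mod 17).
  Combine with x ≡ 2 (mod 9); new modulus lcm = 153.
    Write x = 12 + 17·t and substitute into x ≡ 2 (mod 9): 17·t ≡ 2 − 12 = -10 (mod 9).
    Reduce coefficients mod 9: 8·t ≡ 8 (mod 9).
    The inverse of 8 mod 9 is 8 (since 8·8 = 64 = 7·9 + 1), so t ≡ 8·8 = 64 ≡ 1 (mod 9).
    Then x = 12 + 17·1 = 29, valid modulo lcm(17, 9) = 153: x ≡ 29 (mod 153).
  Combine with x ≡ 0 (mod 19); new modulus lcm = 2907.
    Write x = 29 + 153·t and substitute into x ≡ 0 (mod 19): 153·t ≡ 0 − 29 = -29 (mod 19).
    Reduce coefficients mod 19: 1·t ≡ 9 (mod 19).
    So t ≡ 9 (mod 19).
    Then x = 29 + 153·9 = 1406, valid modulo lcm(153, 19) = 2907: x ≡ 1406 (mod 2907).
  Combine with x ≡ 5 (mod 11); new modulus lcm = 31977.
    Write x = 1406 + 2907·t and substitute into x ≡ 5 (mod 11): 2907·t ≡ 5 − 1406 = -1401 (mod 11).
    Reduce coefficients mod 11: 3·t ≡ 7 (mod 11).
    The inverse of 3 mod 11 is 4 (since 3·4 = 12 = 1·11 + 1), so t ≡ 4·7 = 28 ≡ 6 (mod 11).
    Then x = 1406 + 2907·6 = 18848, valid modulo lcm(2907, 11) = 31977: x ≡ 18848 (mod 31977).
Verify against each original: 18848 mod 17 = 12, 18848 mod 9 = 2, 18848 mod 19 = 0, 18848 mod 11 = 5.

x ≡ 18848 (mod 31977).


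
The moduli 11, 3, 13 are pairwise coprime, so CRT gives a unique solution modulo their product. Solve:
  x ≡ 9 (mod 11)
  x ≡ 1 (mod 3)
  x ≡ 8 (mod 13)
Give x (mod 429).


Moduli 11, 3, 13 are pairwise coprime; by CRT there is a unique solution modulo M = 11 · 3 · 13 = 429.
Solve pairwise, accumulating the modulus:
  Start with x ≡ 9 (mod 11).
  Combine with x ≡ 1 (mod 3): since gcd(11, 3) = 1, we get a unique residue mod 33.
    Write x = 9 + 11·t and substitute into x ≡ 1 (mod 3): 11·t ≡ 1 − 9 = -8 (mod 3).
    Reduce coefficients mod 3: 2·t ≡ 1 (mod 3).
    The inverse of 2 mod 3 is 2 (since 2·2 = 4 = 1·3 + 1), so t ≡ 2·1 = 2 ≡ 2 (mod 3).
    Then x = 9 + 11·2 = 31, valid modulo lcm(11, 3) = 33: x ≡ 31 (mod 33).
  Combine with x ≡ 8 (mod 13): since gcd(33, 13) = 1, we get a unique residue mod 429.
    Write x = 31 + 33·t and substitute into x ≡ 8 (mod 13): 33·t ≡ 8 − 31 = -23 (mod 13).
    Reduce coefficients mod 13: 7·t ≡ 3 (mod 13).
    The inverse of 7 mod 13 is 2 (since 7·2 = 14 = 1·13 + 1), so t ≡ 2·3 = 6 ≡ 6 (mod 13).
    Then x = 31 + 33·6 = 229, valid modulo lcm(33, 13) = 429: x ≡ 229 (mod 429).
Verify: 229 mod 11 = 9 ✓, 229 mod 3 = 1 ✓, 229 mod 13 = 8 ✓.

x ≡ 229 (mod 429).


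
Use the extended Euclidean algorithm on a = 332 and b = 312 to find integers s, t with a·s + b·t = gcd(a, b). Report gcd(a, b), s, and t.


Euclidean algorithm on (332, 312) — divide until remainder is 0:
  332 = 1 · 312 + 20
  312 = 15 · 20 + 12
  20 = 1 · 12 + 8
  12 = 1 · 8 + 4
  8 = 2 · 4 + 0
gcd(332, 312) = 4.
Track Bezout coefficients alongside the remainders: start with r₀ = 332 = a·1 + b·0 (s = 1, t = 0) and r₁ = 312 = a·0 + b·1 (s = 0, t = 1); each new remainder r_{k+1} = r_{k-1} − q_k·r_k inherits s_{k+1} = s_{k-1} − q_k·s_k, t_{k+1} = t_{k-1} − q_k·t_k, so r_k = a·s_k + b·t_k at every step:
  q = 1: r = 20, s = 1 − 1·0 = 1, t = 0 − 1·1 = -1  (check: 332·1 + 312·(-1) = 20)
  q = 15: r = 12, s = 0 − 15·1 = -15, t = 1 − 15·(-1) = 16  (check: 332·(-15) + 312·16 = 12)
  q = 1: r = 8, s = 1 − 1·(-15) = 16, t = -1 − 1·16 = -17  (check: 332·16 + 312·(-17) = 8)
  q = 1: r = 4, s = -15 − 1·16 = -31, t = 16 − 1·(-17) = 33  (check: 332·(-31) + 312·33 = 4)
The row with r = 4 (the gcd) gives the Bezout coefficients s = -31, t = 33.
Result: 332 · (-31) + 312 · (33) = 4.

gcd(332, 312) = 4; s = -31, t = 33 (check: 332·(-31) + 312·33 = 4).


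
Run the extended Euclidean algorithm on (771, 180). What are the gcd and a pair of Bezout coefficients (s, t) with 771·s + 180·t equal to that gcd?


Euclidean algorithm on (771, 180) — divide until remainder is 0:
  771 = 4 · 180 + 51
  180 = 3 · 51 + 27
  51 = 1 · 27 + 24
  27 = 1 · 24 + 3
  24 = 8 · 3 + 0
gcd(771, 180) = 3.
Track Bezout coefficients alongside the remainders: start with r₀ = 771 = a·1 + b·0 (s = 1, t = 0) and r₁ = 180 = a·0 + b·1 (s = 0, t = 1); each new remainder r_{k+1} = r_{k-1} − q_k·r_k inherits s_{k+1} = s_{k-1} − q_k·s_k, t_{k+1} = t_{k-1} − q_k·t_k, so r_k = a·s_k + b·t_k at every step:
  q = 4: r = 51, s = 1 − 4·0 = 1, t = 0 − 4·1 = -4  (check: 771·1 + 180·(-4) = 51)
  q = 3: r = 27, s = 0 − 3·1 = -3, t = 1 − 3·(-4) = 13  (check: 771·(-3) + 180·13 = 27)
  q = 1: r = 24, s = 1 − 1·(-3) = 4, t = -4 − 1·13 = -17  (check: 771·4 + 180·(-17) = 24)
  q = 1: r = 3, s = -3 − 1·4 = -7, t = 13 − 1·(-17) = 30  (check: 771·(-7) + 180·30 = 3)
The row with r = 3 (the gcd) gives the Bezout coefficients s = -7, t = 30.
Result: 771 · (-7) + 180 · (30) = 3.

gcd(771, 180) = 3; s = -7, t = 30 (check: 771·(-7) + 180·30 = 3).


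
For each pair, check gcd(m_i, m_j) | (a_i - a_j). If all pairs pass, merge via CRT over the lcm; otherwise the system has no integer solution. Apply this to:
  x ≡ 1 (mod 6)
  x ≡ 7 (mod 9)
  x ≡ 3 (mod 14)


Moduli 6, 9, 14 are not pairwise coprime, so CRT works modulo lcm(m_i) when all pairwise compatibility conditions hold.
Pairwise compatibility: gcd(m_i, m_j) must divide a_i - a_j for every pair.
Merge one congruence at a time:
  Start: x ≡ 1 (mod 6).
  Combine with x ≡ 7 (mod 9): gcd(6, 9) = 3; 7 - 1 = 6, which IS divisible by 3, so compatible.
    Write x = 1 + 6·t and substitute into x ≡ 7 (mod 9): 6·t ≡ 7 − 1 = 6 (mod 9).
    Divide the congruence (and modulus) by g = 3: 2·t ≡ 2 (mod 3).
    The inverse of 2 mod 3 is 2 (since 2·2 = 4 = 1·3 + 1), so t ≡ 2·2 = 4 ≡ 1 (mod 3).
    Then x = 1 + 6·1 = 7, valid modulo lcm(6, 9) = 18: x ≡ 7 (mod 18).
  Combine with x ≡ 3 (mod 14): gcd(18, 14) = 2; 3 - 7 = -4, which IS divisible by 2, so compatible.
    Write x = 7 + 18·t and substitute into x ≡ 3 (mod 14): 18·t ≡ 3 − 7 = -4 (mod 14).
    Divide the congruence (and modulus) by g = 2: 9·t ≡ -2 (mod 7).
    Reduce coefficients mod 7: 2·t ≡ 5 (mod 7).
    The inverse of 2 mod 7 is 4 (since 2·4 = 8 = 1·7 + 1), so t ≡ 4·5 = 20 ≡ 6 (mod 7).
    Then x = 7 + 18·6 = 115, valid modulo lcm(18, 14) = 126: x ≡ 115 (mod 126).
Verify: 115 mod 6 = 1, 115 mod 9 = 7, 115 mod 14 = 3.

x ≡ 115 (mod 126).


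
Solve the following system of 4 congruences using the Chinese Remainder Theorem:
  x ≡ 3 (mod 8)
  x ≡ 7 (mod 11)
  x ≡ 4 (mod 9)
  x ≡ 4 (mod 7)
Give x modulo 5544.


Product of moduli M = 8 · 11 · 9 · 7 = 5544.
Merge one congruence at a time:
  Start: x ≡ 3 (mod 8).
  Combine with x ≡ 7 (mod 11); new modulus lcm = 88.
    Write x = 3 + 8·t and substitute into x ≡ 7 (mod 11): 8·t ≡ 7 − 3 = 4 (mod 11).
    The inverse of 8 mod 11 is 7 (since 8·7 = 56 = 5·11 + 1), so t ≡ 7·4 = 28 ≡ 6 (mod 11).
    Then x = 3 + 8·6 = 51, valid modulo lcm(8, 11) = 88: x ≡ 51 (mod 88).
  Combine with x ≡ 4 (mod 9); new modulus lcm = 792.
    Write x = 51 + 88·t and substitute into x ≡ 4 (mod 9): 88·t ≡ 4 − 51 = -47 (mod 9).
    Reduce coefficients mod 9: 7·t ≡ 7 (mod 9).
    The inverse of 7 mod 9 is 4 (since 7·4 = 28 = 3·9 + 1), so t ≡ 4·7 = 28 ≡ 1 (mod 9).
    Then x = 51 + 88·1 = 139, valid modulo lcm(88, 9) = 792: x ≡ 139 (mod 792).
  Combine with x ≡ 4 (mod 7); new modulus lcm = 5544.
    Write x = 139 + 792·t and substitute into x ≡ 4 (mod 7): 792·t ≡ 4 − 139 = -135 (mod 7).
    Reduce coefficients mod 7: 1·t ≡ 5 (mod 7).
    So t ≡ 5 (mod 7).
    Then x = 139 + 792·5 = 4099, valid modulo lcm(792, 7) = 5544: x ≡ 4099 (mod 5544).
Verify against each original: 4099 mod 8 = 3, 4099 mod 11 = 7, 4099 mod 9 = 4, 4099 mod 7 = 4.

x ≡ 4099 (mod 5544).


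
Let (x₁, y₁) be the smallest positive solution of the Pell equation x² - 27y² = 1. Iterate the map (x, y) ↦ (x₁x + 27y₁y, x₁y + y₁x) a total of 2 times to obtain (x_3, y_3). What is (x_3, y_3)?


Step 1: Find the fundamental solution (x₁, y₁) of x² - 27y² = 1.
  Expand √27 as a continued fraction. a₀ = ⌊√27⌋ = 5; iterate m_{k+1} = d_k·a_k − m_k, d_{k+1} = (27 − m_{k+1}²)/d_k, a_{k+1} = ⌊(a₀ + m_{k+1})/d_{k+1}⌋ (starting m₀ = 0, d₀ = 1), with convergents p_k = a_k·p_{k-1} + p_{k-2}, q_k = a_k·q_{k-1} + q_{k-2} (p₋₁ = 1, q₋₁ = 0):
  k = 0: a₀ = 5; p₀/q₀ = 5/1; p₀² − 27·q₀² = 25 − 27 = -2.
  k = 1: m = 5, d = 2, a = ⌊(5 + 5)/2⌋ = 5; p/q = (5·5 + 1)/(5·1 + 0) = 26/5; p² − 27·q² = 676 − 675 = 1.
  The first convergent with p² − 27·q² = 1 gives the fundamental solution (x₁, y₁) = (26, 5).
Step 2: Apply the recurrence (x_{n+1}, y_{n+1}) = (x₁x_n + 27y₁y_n, x₁y_n + y₁x_n) repeatedly.
  From (x_1, y_1) = (26, 5): x_2 = 26·26 + 27·5·5 = 1351; y_2 = 26·5 + 5·26 = 260.
  From (x_2, y_2) = (1351, 260): x_3 = 26·1351 + 27·5·260 = 70226; y_3 = 26·260 + 5·1351 = 13515.
Step 3: Verify x_3² - 27·y_3² = 4931691076 - 4931691075 = 1 (should be 1). ✓

(x_1, y_1) = (26, 5); (x_3, y_3) = (70226, 13515).


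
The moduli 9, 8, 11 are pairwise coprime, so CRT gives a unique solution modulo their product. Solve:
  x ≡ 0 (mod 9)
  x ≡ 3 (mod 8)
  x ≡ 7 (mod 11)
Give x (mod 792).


Moduli 9, 8, 11 are pairwise coprime; by CRT there is a unique solution modulo M = 9 · 8 · 11 = 792.
Solve pairwise, accumulating the modulus:
  Start with x ≡ 0 (mod 9).
  Combine with x ≡ 3 (mod 8): since gcd(9, 8) = 1, we get a unique residue mod 72.
    Write x = 0 + 9·t and substitute into x ≡ 3 (mod 8): 9·t ≡ 3 − 0 = 3 (mod 8).
    Reduce coefficients mod 8: 1·t ≡ 3 (mod 8).
    So t ≡ 3 (mod 8).
    Then x = 0 + 9·3 = 27, valid modulo lcm(9, 8) = 72: x ≡ 27 (mod 72).
  Combine with x ≡ 7 (mod 11): since gcd(72, 11) = 1, we get a unique residue mod 792.
    Write x = 27 + 72·t and substitute into x ≡ 7 (mod 11): 72·t ≡ 7 − 27 = -20 (mod 11).
    Reduce coefficients mod 11: 6·t ≡ 2 (mod 11).
    The inverse of 6 mod 11 is 2 (since 6·2 = 12 = 1·11 + 1), so t ≡ 2·2 = 4 ≡ 4 (mod 11).
    Then x = 27 + 72·4 = 315, valid modulo lcm(72, 11) = 792: x ≡ 315 (mod 792).
Verify: 315 mod 9 = 0 ✓, 315 mod 8 = 3 ✓, 315 mod 11 = 7 ✓.

x ≡ 315 (mod 792).


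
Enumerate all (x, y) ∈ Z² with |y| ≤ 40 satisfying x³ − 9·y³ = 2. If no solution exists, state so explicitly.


The equation is x³ - 9y³ = 2. For fixed y, x³ = 9·y³ + 2, so a solution requires the RHS to be a perfect cube.
Strategy: iterate y from -40 to 40, compute RHS = 9·y³ + 2, and check whether it is a (positive or negative) perfect cube.
Check small values of y:
  y = 0: RHS = 2 is not a perfect cube.
  y = 1: RHS = 11 is not a perfect cube.
  y = -1: RHS = -7 is not a perfect cube.
  y = 2: RHS = 74 is not a perfect cube.
  y = -2: RHS = -70 is not a perfect cube.
  y = 3: RHS = 245 is not a perfect cube.
  y = -3: RHS = -241 is not a perfect cube.
Continuing the search up to |y| = 40 finds no solutions either.
No (x, y) in the scanned range satisfies the equation.

No integer solutions with |y| ≤ 40.


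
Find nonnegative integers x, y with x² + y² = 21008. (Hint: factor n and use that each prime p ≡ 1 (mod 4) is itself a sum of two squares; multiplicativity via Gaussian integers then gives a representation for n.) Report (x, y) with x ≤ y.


Step 1: Factor n = 21008 = 2^4 · 13 · 101.
Step 2: Check the mod-4 condition on each prime factor: 2 = 2 (special); 13 ≡ 1 (mod 4), exponent 1; 101 ≡ 1 (mod 4), exponent 1.
All primes ≡ 3 (mod 4) appear to even exponent (or don't appear), so by the two-squares theorem n IS expressible as a sum of two squares.
Step 3: Build a representation. Group n = k² · m with k = 4 and m = 13 · 101 = 1313 (a product of primes ≡ 1 (mod 4)); a representation of m scales to one of n via (k·x)² + (k·y)² = k²(x² + y²). Each prime p ≡ 1 (mod 4) is itself a sum of two squares; find a² by testing p − a² for a perfect square:
  13: 13 − 1² = 12, 13 − 2² = 9 = 3² ⇒ 13 = 2² + 3².
  101: 101 − 1² = 100 = 10² ⇒ 101 = 1² + 10².
  Combine using the Brahmagupta–Fibonacci identity (a² + b²)(c² + d²) = (ac − bd)² + (ad + bc)² = (ac + bd)² + (ad − bc)²:
  13 · 101 = 1313: from (2² + 3²)(1² + 10²), take (2·1 − 3·10, 2·10 + 3·1) = (2 − 30, 20 + 3) = (-28, 23); dropping signs (only squares matter) gives (28, 23); check 28² + 23² = 784 + 529 = 1313 ✓.
  Scale by k = 4: (4·28, 4·23) = (112, 92).
Step 4: Order so x ≤ y and verify: 92² + 112² = 8464 + 12544 = 21008 = n. ✓

n = 21008 = 92² + 112² (one valid representation with x ≤ y).


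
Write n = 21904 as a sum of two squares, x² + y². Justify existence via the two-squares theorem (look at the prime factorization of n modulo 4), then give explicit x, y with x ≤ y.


Step 1: Factor n = 21904 = 2^4 · 37^2.
Step 2: Check the mod-4 condition on each prime factor: 2 = 2 (special); 37 ≡ 1 (mod 4), exponent 2.
All primes ≡ 3 (mod 4) appear to even exponent (or don't appear), so by the two-squares theorem n IS expressible as a sum of two squares.
Step 3: Build a representation. Group n = k² · m with k = 4 and m = 37 · 37 = 1369 (a product of primes ≡ 1 (mod 4)); a representation of m scales to one of n via (k·x)² + (k·y)² = k²(x² + y²). Each prime p ≡ 1 (mod 4) is itself a sum of two squares; find a² by testing p − a² for a perfect square:
  37: 37 − 1² = 36 = 6² ⇒ 37 = 1² + 6².
  Combine using the Brahmagupta–Fibonacci identity (a² + b²)(c² + d²) = (ac − bd)² + (ad + bc)² = (ac + bd)² + (ad − bc)²:
  37 · 37 = 1369: from (1² + 6²)(1² + 6²), take (1·1 − 6·6, 1·6 + 6·1) = (1 − 36, 6 + 6) = (-35, 12); dropping signs (only squares matter) gives (35, 12); check 35² + 12² = 1225 + 144 = 1369 ✓.
  Scale by k = 4: (4·35, 4·12) = (140, 48).
Step 4: Order so x ≤ y and verify: 48² + 140² = 2304 + 19600 = 21904 = n. ✓

n = 21904 = 48² + 140² (one valid representation with x ≤ y).


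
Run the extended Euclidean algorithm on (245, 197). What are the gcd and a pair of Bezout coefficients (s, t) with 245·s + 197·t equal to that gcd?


Euclidean algorithm on (245, 197) — divide until remainder is 0:
  245 = 1 · 197 + 48
  197 = 4 · 48 + 5
  48 = 9 · 5 + 3
  5 = 1 · 3 + 2
  3 = 1 · 2 + 1
  2 = 2 · 1 + 0
gcd(245, 197) = 1.
Track Bezout coefficients alongside the remainders: start with r₀ = 245 = a·1 + b·0 (s = 1, t = 0) and r₁ = 197 = a·0 + b·1 (s = 0, t = 1); each new remainder r_{k+1} = r_{k-1} − q_k·r_k inherits s_{k+1} = s_{k-1} − q_k·s_k, t_{k+1} = t_{k-1} − q_k·t_k, so r_k = a·s_k + b·t_k at every step:
  q = 1: r = 48, s = 1 − 1·0 = 1, t = 0 − 1·1 = -1  (check: 245·1 + 197·(-1) = 48)
  q = 4: r = 5, s = 0 − 4·1 = -4, t = 1 − 4·(-1) = 5  (check: 245·(-4) + 197·5 = 5)
  q = 9: r = 3, s = 1 − 9·(-4) = 37, t = -1 − 9·5 = -46  (check: 245·37 + 197·(-46) = 3)
  q = 1: r = 2, s = -4 − 1·37 = -41, t = 5 − 1·(-46) = 51  (check: 245·(-41) + 197·51 = 2)
  q = 1: r = 1, s = 37 − 1·(-41) = 78, t = -46 − 1·51 = -97  (check: 245·78 + 197·(-97) = 1)
The row with r = 1 (the gcd) gives the Bezout coefficients s = 78, t = -97.
Result: 245 · (78) + 197 · (-97) = 1.

gcd(245, 197) = 1; s = 78, t = -97 (check: 245·78 + 197·(-97) = 1).


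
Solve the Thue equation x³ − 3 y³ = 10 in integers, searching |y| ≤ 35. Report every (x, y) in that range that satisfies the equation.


The equation is x³ - 3y³ = 10. For fixed y, x³ = 3·y³ + 10, so a solution requires the RHS to be a perfect cube.
Strategy: iterate y from -35 to 35, compute RHS = 3·y³ + 10, and check whether it is a (positive or negative) perfect cube.
Check small values of y:
  y = 0: RHS = 10 is not a perfect cube.
  y = 1: RHS = 13 is not a perfect cube.
  y = -1: RHS = 7 is not a perfect cube.
  y = 2: RHS = 34 is not a perfect cube.
  y = -2: RHS = -14 is not a perfect cube.
  y = 3: RHS = 91 is not a perfect cube.
  y = -3: RHS = -71 is not a perfect cube.
Continuing, at y = 9: RHS = 2197 = (13)³ ⇒ x = 13 works.
Searching the remaining y in |y| ≤ 35 finds no further solutions.
Collected solutions: (13, 9).

Solutions (with |y| ≤ 35): (13, 9).


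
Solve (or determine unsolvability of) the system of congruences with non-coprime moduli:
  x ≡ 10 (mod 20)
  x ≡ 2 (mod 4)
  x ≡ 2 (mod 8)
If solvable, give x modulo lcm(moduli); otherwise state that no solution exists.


Moduli 20, 4, 8 are not pairwise coprime, so CRT works modulo lcm(m_i) when all pairwise compatibility conditions hold.
Pairwise compatibility: gcd(m_i, m_j) must divide a_i - a_j for every pair.
Merge one congruence at a time:
  Start: x ≡ 10 (mod 20).
  Combine with x ≡ 2 (mod 4): gcd(20, 4) = 4; 2 - 10 = -8, which IS divisible by 4, so compatible.
    Write x = 10 + 20·t and substitute into x ≡ 2 (mod 4): 20·t ≡ 2 − 10 = -8 (mod 4).
    Divide the congruence (and modulus) by g = 4: 5·t ≡ -2 (mod 1).
    Modulo 1 every t works; take t = 0.
    Then x = 10 + 20·0 = 10, valid modulo lcm(20, 4) = 20: x ≡ 10 (mod 20).
  Combine with x ≡ 2 (mod 8): gcd(20, 8) = 4; 2 - 10 = -8, which IS divisible by 4, so compatible.
    Write x = 10 + 20·t and substitute into x ≡ 2 (mod 8): 20·t ≡ 2 − 10 = -8 (mod 8).
    Divide the congruence (and modulus) by g = 4: 5·t ≡ -2 (mod 2).
    Reduce coefficients mod 2: 1·t ≡ 0 (mod 2).
    So t ≡ 0 (mod 2).
    Then x = 10 + 20·0 = 10, valid modulo lcm(20, 8) = 40: x ≡ 10 (mod 40).
Verify: 10 mod 20 = 10, 10 mod 4 = 2, 10 mod 8 = 2.

x ≡ 10 (mod 40).


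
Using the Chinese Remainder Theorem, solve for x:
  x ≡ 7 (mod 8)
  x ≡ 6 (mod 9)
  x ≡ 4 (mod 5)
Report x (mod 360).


Moduli 8, 9, 5 are pairwise coprime; by CRT there is a unique solution modulo M = 8 · 9 · 5 = 360.
Solve pairwise, accumulating the modulus:
  Start with x ≡ 7 (mod 8).
  Combine with x ≡ 6 (mod 9): since gcd(8, 9) = 1, we get a unique residue mod 72.
    Write x = 7 + 8·t and substitute into x ≡ 6 (mod 9): 8·t ≡ 6 − 7 = -1 (mod 9).
    Reduce coefficients mod 9: 8·t ≡ 8 (mod 9).
    The inverse of 8 mod 9 is 8 (since 8·8 = 64 = 7·9 + 1), so t ≡ 8·8 = 64 ≡ 1 (mod 9).
    Then x = 7 + 8·1 = 15, valid modulo lcm(8, 9) = 72: x ≡ 15 (mod 72).
  Combine with x ≡ 4 (mod 5): since gcd(72, 5) = 1, we get a unique residue mod 360.
    Write x = 15 + 72·t and substitute into x ≡ 4 (mod 5): 72·t ≡ 4 − 15 = -11 (mod 5).
    Reduce coefficients mod 5: 2·t ≡ 4 (mod 5).
    The inverse of 2 mod 5 is 3 (since 2·3 = 6 = 1·5 + 1), so t ≡ 3·4 = 12 ≡ 2 (mod 5).
    Then x = 15 + 72·2 = 159, valid modulo lcm(72, 5) = 360: x ≡ 159 (mod 360).
Verify: 159 mod 8 = 7 ✓, 159 mod 9 = 6 ✓, 159 mod 5 = 4 ✓.

x ≡ 159 (mod 360).


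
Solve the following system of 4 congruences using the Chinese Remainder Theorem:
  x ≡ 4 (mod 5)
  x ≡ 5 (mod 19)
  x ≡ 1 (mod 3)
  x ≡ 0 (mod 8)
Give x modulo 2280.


Product of moduli M = 5 · 19 · 3 · 8 = 2280.
Merge one congruence at a time:
  Start: x ≡ 4 (mod 5).
  Combine with x ≡ 5 (mod 19); new modulus lcm = 95.
    Write x = 4 + 5·t and substitute into x ≡ 5 (mod 19): 5·t ≡ 5 − 4 = 1 (mod 19).
    The inverse of 5 mod 19 is 4 (since 5·4 = 20 = 1·19 + 1), so t ≡ 4·1 = 4 ≡ 4 (mod 19).
    Then x = 4 + 5·4 = 24, valid modulo lcm(5, 19) = 95: x ≡ 24 (mod 95).
  Combine with x ≡ 1 (mod 3); new modulus lcm = 285.
    Write x = 24 + 95·t and substitute into x ≡ 1 (mod 3): 95·t ≡ 1 − 24 = -23 (mod 3).
    Reduce coefficients mod 3: 2·t ≡ 1 (mod 3).
    The inverse of 2 mod 3 is 2 (since 2·2 = 4 = 1·3 + 1), so t ≡ 2·1 = 2 ≡ 2 (mod 3).
    Then x = 24 + 95·2 = 214, valid modulo lcm(95, 3) = 285: x ≡ 214 (mod 285).
  Combine with x ≡ 0 (mod 8); new modulus lcm = 2280.
    Write x = 214 + 285·t and substitute into x ≡ 0 (mod 8): 285·t ≡ 0 − 214 = -214 (mod 8).
    Reduce coefficients mod 8: 5·t ≡ 2 (mod 8).
    The inverse of 5 mod 8 is 5 (since 5·5 = 25 = 3·8 + 1), so t ≡ 5·2 = 10 ≡ 2 (mod 8).
    Then x = 214 + 285·2 = 784, valid modulo lcm(285, 8) = 2280: x ≡ 784 (mod 2280).
Verify against each original: 784 mod 5 = 4, 784 mod 19 = 5, 784 mod 3 = 1, 784 mod 8 = 0.

x ≡ 784 (mod 2280).


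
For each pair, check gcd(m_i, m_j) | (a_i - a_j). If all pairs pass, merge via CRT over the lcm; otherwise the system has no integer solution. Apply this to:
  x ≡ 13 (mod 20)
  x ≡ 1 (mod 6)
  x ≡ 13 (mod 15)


Moduli 20, 6, 15 are not pairwise coprime, so CRT works modulo lcm(m_i) when all pairwise compatibility conditions hold.
Pairwise compatibility: gcd(m_i, m_j) must divide a_i - a_j for every pair.
Merge one congruence at a time:
  Start: x ≡ 13 (mod 20).
  Combine with x ≡ 1 (mod 6): gcd(20, 6) = 2; 1 - 13 = -12, which IS divisible by 2, so compatible.
    Write x = 13 + 20·t and substitute into x ≡ 1 (mod 6): 20·t ≡ 1 − 13 = -12 (mod 6).
    Divide the congruence (and modulus) by g = 2: 10·t ≡ -6 (mod 3).
    Reduce coefficients mod 3: 1·t ≡ 0 (mod 3).
    So t ≡ 0 (mod 3).
    Then x = 13 + 20·0 = 13, valid modulo lcm(20, 6) = 60: x ≡ 13 (mod 60).
  Combine with x ≡ 13 (mod 15): gcd(60, 15) = 15; 13 - 13 = 0, which IS divisible by 15, so compatible.
    Write x = 13 + 60·t and substitute into x ≡ 13 (mod 15): 60·t ≡ 13 − 13 = 0 (mod 15).
    Divide the congruence (and modulus) by g = 15: 4·t ≡ 0 (mod 1).
    Modulo 1 every t works; take t = 0.
    Then x = 13 + 60·0 = 13, valid modulo lcm(60, 15) = 60: x ≡ 13 (mod 60).
Verify: 13 mod 20 = 13, 13 mod 6 = 1, 13 mod 15 = 13.

x ≡ 13 (mod 60).


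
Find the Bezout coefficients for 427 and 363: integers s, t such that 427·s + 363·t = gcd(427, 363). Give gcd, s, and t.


Euclidean algorithm on (427, 363) — divide until remainder is 0:
  427 = 1 · 363 + 64
  363 = 5 · 64 + 43
  64 = 1 · 43 + 21
  43 = 2 · 21 + 1
  21 = 21 · 1 + 0
gcd(427, 363) = 1.
Track Bezout coefficients alongside the remainders: start with r₀ = 427 = a·1 + b·0 (s = 1, t = 0) and r₁ = 363 = a·0 + b·1 (s = 0, t = 1); each new remainder r_{k+1} = r_{k-1} − q_k·r_k inherits s_{k+1} = s_{k-1} − q_k·s_k, t_{k+1} = t_{k-1} − q_k·t_k, so r_k = a·s_k + b·t_k at every step:
  q = 1: r = 64, s = 1 − 1·0 = 1, t = 0 − 1·1 = -1  (check: 427·1 + 363·(-1) = 64)
  q = 5: r = 43, s = 0 − 5·1 = -5, t = 1 − 5·(-1) = 6  (check: 427·(-5) + 363·6 = 43)
  q = 1: r = 21, s = 1 − 1·(-5) = 6, t = -1 − 1·6 = -7  (check: 427·6 + 363·(-7) = 21)
  q = 2: r = 1, s = -5 − 2·6 = -17, t = 6 − 2·(-7) = 20  (check: 427·(-17) + 363·20 = 1)
The row with r = 1 (the gcd) gives the Bezout coefficients s = -17, t = 20.
Result: 427 · (-17) + 363 · (20) = 1.

gcd(427, 363) = 1; s = -17, t = 20 (check: 427·(-17) + 363·20 = 1).


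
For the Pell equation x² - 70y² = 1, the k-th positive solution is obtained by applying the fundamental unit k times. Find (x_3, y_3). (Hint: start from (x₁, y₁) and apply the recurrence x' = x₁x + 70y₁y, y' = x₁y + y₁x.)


Step 1: Find the fundamental solution (x₁, y₁) of x² - 70y² = 1.
  Expand √70 as a continued fraction. a₀ = ⌊√70⌋ = 8; iterate m_{k+1} = d_k·a_k − m_k, d_{k+1} = (70 − m_{k+1}²)/d_k, a_{k+1} = ⌊(a₀ + m_{k+1})/d_{k+1}⌋ (starting m₀ = 0, d₀ = 1), with convergents p_k = a_k·p_{k-1} + p_{k-2}, q_k = a_k·q_{k-1} + q_{k-2} (p₋₁ = 1, q₋₁ = 0):
  k = 0: a₀ = 8; p₀/q₀ = 8/1; p₀² − 70·q₀² = 64 − 70 = -6.
  k = 1: m = 8, d = 6, a = ⌊(8 + 8)/6⌋ = 2; p/q = (2·8 + 1)/(2·1 + 0) = 17/2; p² − 70·q² = 289 − 280 = 9.
  k = 2: m = 4, d = 9, a = ⌊(8 + 4)/9⌋ = 1; p/q = (1·17 + 8)/(1·2 + 1) = 25/3; p² − 70·q² = 625 − 630 = -5.
  k = 3: m = 5, d = 5, a = ⌊(8 + 5)/5⌋ = 2; p/q = (2·25 + 17)/(2·3 + 2) = 67/8; p² − 70·q² = 4489 − 4480 = 9.
  k = 4: m = 5, d = 9, a = ⌊(8 + 5)/9⌋ = 1; p/q = (1·67 + 25)/(1·8 + 3) = 92/11; p² − 70·q² = 8464 − 8470 = -6.
  k = 5: m = 4, d = 6, a = ⌊(8 + 4)/6⌋ = 2; p/q = (2·92 + 67)/(2·11 + 8) = 251/30; p² − 70·q² = 63001 − 63000 = 1.
  The first convergent with p² − 70·q² = 1 gives the fundamental solution (x₁, y₁) = (251, 30).
Step 2: Apply the recurrence (x_{n+1}, y_{n+1}) = (x₁x_n + 70y₁y_n, x₁y_n + y₁x_n) repeatedly.
  From (x_1, y_1) = (251, 30): x_2 = 251·251 + 70·30·30 = 126001; y_2 = 251·30 + 30·251 = 15060.
  From (x_2, y_2) = (126001, 15060): x_3 = 251·126001 + 70·30·15060 = 63252251; y_3 = 251·15060 + 30·126001 = 7560090.
Step 3: Verify x_3² - 70·y_3² = 4000847256567001 - 4000847256567000 = 1 (should be 1). ✓

(x_1, y_1) = (251, 30); (x_3, y_3) = (63252251, 7560090).


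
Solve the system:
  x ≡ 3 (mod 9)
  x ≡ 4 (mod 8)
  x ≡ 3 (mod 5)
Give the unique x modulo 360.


Moduli 9, 8, 5 are pairwise coprime; by CRT there is a unique solution modulo M = 9 · 8 · 5 = 360.
Solve pairwise, accumulating the modulus:
  Start with x ≡ 3 (mod 9).
  Combine with x ≡ 4 (mod 8): since gcd(9, 8) = 1, we get a unique residue mod 72.
    Write x = 3 + 9·t and substitute into x ≡ 4 (mod 8): 9·t ≡ 4 − 3 = 1 (mod 8).
    Reduce coefficients mod 8: 1·t ≡ 1 (mod 8).
    So t ≡ 1 (mod 8).
    Then x = 3 + 9·1 = 12, valid modulo lcm(9, 8) = 72: x ≡ 12 (mod 72).
  Combine with x ≡ 3 (mod 5): since gcd(72, 5) = 1, we get a unique residue mod 360.
    Write x = 12 + 72·t and substitute into x ≡ 3 (mod 5): 72·t ≡ 3 − 12 = -9 (mod 5).
    Reduce coefficients mod 5: 2·t ≡ 1 (mod 5).
    The inverse of 2 mod 5 is 3 (since 2·3 = 6 = 1·5 + 1), so t ≡ 3·1 = 3 ≡ 3 (mod 5).
    Then x = 12 + 72·3 = 228, valid modulo lcm(72, 5) = 360: x ≡ 228 (mod 360).
Verify: 228 mod 9 = 3 ✓, 228 mod 8 = 4 ✓, 228 mod 5 = 3 ✓.

x ≡ 228 (mod 360).


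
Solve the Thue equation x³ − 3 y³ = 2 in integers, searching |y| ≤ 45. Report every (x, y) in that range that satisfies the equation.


The equation is x³ - 3y³ = 2. For fixed y, x³ = 3·y³ + 2, so a solution requires the RHS to be a perfect cube.
Strategy: iterate y from -45 to 45, compute RHS = 3·y³ + 2, and check whether it is a (positive or negative) perfect cube.
Check small values of y:
  y = 0: RHS = 2 is not a perfect cube.
  y = 1: RHS = 5 is not a perfect cube.
  y = -1: RHS = -1 = (-1)³ ⇒ x = -1 works.
  y = 2: RHS = 26 is not a perfect cube.
  y = -2: RHS = -22 is not a perfect cube.
  y = 3: RHS = 83 is not a perfect cube.
  y = -3: RHS = -79 is not a perfect cube.
Continuing the search up to |y| = 45 finds no further solutions beyond those listed.
Collected solutions: (-1, -1).

Solutions (with |y| ≤ 45): (-1, -1).


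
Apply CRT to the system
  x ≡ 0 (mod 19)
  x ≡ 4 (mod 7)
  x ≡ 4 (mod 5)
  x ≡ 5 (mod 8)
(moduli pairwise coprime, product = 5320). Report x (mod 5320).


Product of moduli M = 19 · 7 · 5 · 8 = 5320.
Merge one congruence at a time:
  Start: x ≡ 0 (mod 19).
  Combine with x ≡ 4 (mod 7); new modulus lcm = 133.
    Write x = 0 + 19·t and substitute into x ≡ 4 (mod 7): 19·t ≡ 4 − 0 = 4 (mod 7).
    Reduce coefficients mod 7: 5·t ≡ 4 (mod 7).
    The inverse of 5 mod 7 is 3 (since 5·3 = 15 = 2·7 + 1), so t ≡ 3·4 = 12 ≡ 5 (mod 7).
    Then x = 0 + 19·5 = 95, valid modulo lcm(19, 7) = 133: x ≡ 95 (mod 133).
  Combine with x ≡ 4 (mod 5); new modulus lcm = 665.
    Write x = 95 + 133·t and substitute into x ≡ 4 (mod 5): 133·t ≡ 4 − 95 = -91 (mod 5).
    Reduce coefficients mod 5: 3·t ≡ 4 (mod 5).
    The inverse of 3 mod 5 is 2 (since 3·2 = 6 = 1·5 + 1), so t ≡ 2·4 = 8 ≡ 3 (mod 5).
    Then x = 95 + 133·3 = 494, valid modulo lcm(133, 5) = 665: x ≡ 494 (mod 665).
  Combine with x ≡ 5 (mod 8); new modulus lcm = 5320.
    Write x = 494 + 665·t and substitute into x ≡ 5 (mod 8): 665·t ≡ 5 − 494 = -489 (mod 8).
    Reduce coefficients mod 8: 1·t ≡ 7 (mod 8).
    So t ≡ 7 (mod 8).
    Then x = 494 + 665·7 = 5149, valid modulo lcm(665, 8) = 5320: x ≡ 5149 (mod 5320).
Verify against each original: 5149 mod 19 = 0, 5149 mod 7 = 4, 5149 mod 5 = 4, 5149 mod 8 = 5.

x ≡ 5149 (mod 5320).


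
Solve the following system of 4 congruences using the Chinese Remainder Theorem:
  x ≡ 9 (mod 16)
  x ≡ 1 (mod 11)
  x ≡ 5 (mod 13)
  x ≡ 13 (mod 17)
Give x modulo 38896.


Product of moduli M = 16 · 11 · 13 · 17 = 38896.
Merge one congruence at a time:
  Start: x ≡ 9 (mod 16).
  Combine with x ≡ 1 (mod 11); new modulus lcm = 176.
    Write x = 9 + 16·t and substitute into x ≡ 1 (mod 11): 16·t ≡ 1 − 9 = -8 (mod 11).
    Reduce coefficients mod 11: 5·t ≡ 3 (mod 11).
    The inverse of 5 mod 11 is 9 (since 5·9 = 45 = 4·11 + 1), so t ≡ 9·3 = 27 ≡ 5 (mod 11).
    Then x = 9 + 16·5 = 89, valid modulo lcm(16, 11) = 176: x ≡ 89 (mod 176).
  Combine with x ≡ 5 (mod 13); new modulus lcm = 2288.
    Write x = 89 + 176·t and substitute into x ≡ 5 (mod 13): 176·t ≡ 5 − 89 = -84 (mod 13).
    Reduce coefficients mod 13: 7·t ≡ 7 (mod 13).
    The inverse of 7 mod 13 is 2 (since 7·2 = 14 = 1·13 + 1), so t ≡ 2·7 = 14 ≡ 1 (mod 13).
    Then x = 89 + 176·1 = 265, valid modulo lcm(176, 13) = 2288: x ≡ 265 (mod 2288).
  Combine with x ≡ 13 (mod 17); new modulus lcm = 38896.
    Write x = 265 + 2288·t and substitute into x ≡ 13 (mod 17): 2288·t ≡ 13 − 265 = -252 (mod 17).
    Reduce coefficients mod 17: 10·t ≡ 3 (mod 17).
    The inverse of 10 mod 17 is 12 (since 10·12 = 120 = 7·17 + 1), so t ≡ 12·3 = 36 ≡ 2 (mod 17).
    Then x = 265 + 2288·2 = 4841, valid modulo lcm(2288, 17) = 38896: x ≡ 4841 (mod 38896).
Verify against each original: 4841 mod 16 = 9, 4841 mod 11 = 1, 4841 mod 13 = 5, 4841 mod 17 = 13.

x ≡ 4841 (mod 38896).


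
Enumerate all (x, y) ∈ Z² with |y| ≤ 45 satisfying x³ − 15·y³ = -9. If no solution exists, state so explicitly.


The equation is x³ - 15y³ = -9. For fixed y, x³ = 15·y³ − 9, so a solution requires the RHS to be a perfect cube.
Strategy: iterate y from -45 to 45, compute RHS = 15·y³ − 9, and check whether it is a (positive or negative) perfect cube.
Check small values of y:
  y = 0: RHS = -9 is not a perfect cube.
  y = 1: RHS = 6 is not a perfect cube.
  y = -1: RHS = -24 is not a perfect cube.
  y = 2: RHS = 111 is not a perfect cube.
  y = -2: RHS = -129 is not a perfect cube.
  y = 3: RHS = 396 is not a perfect cube.
  y = -3: RHS = -414 is not a perfect cube.
Continuing the search up to |y| = 45 finds no solutions either.
No (x, y) in the scanned range satisfies the equation.

No integer solutions with |y| ≤ 45.


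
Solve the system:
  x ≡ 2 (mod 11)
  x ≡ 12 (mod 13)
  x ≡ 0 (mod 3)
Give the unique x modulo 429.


Moduli 11, 13, 3 are pairwise coprime; by CRT there is a unique solution modulo M = 11 · 13 · 3 = 429.
Solve pairwise, accumulating the modulus:
  Start with x ≡ 2 (mod 11).
  Combine with x ≡ 12 (mod 13): since gcd(11, 13) = 1, we get a unique residue mod 143.
    Write x = 2 + 11·t and substitute into x ≡ 12 (mod 13): 11·t ≡ 12 − 2 = 10 (mod 13).
    The inverse of 11 mod 13 is 6 (since 11·6 = 66 = 5·13 + 1), so t ≡ 6·10 = 60 ≡ 8 (mod 13).
    Then x = 2 + 11·8 = 90, valid modulo lcm(11, 13) = 143: x ≡ 90 (mod 143).
  Combine with x ≡ 0 (mod 3): since gcd(143, 3) = 1, we get a unique residue mod 429.
    Write x = 90 + 143·t and substitute into x ≡ 0 (mod 3): 143·t ≡ 0 − 90 = -90 (mod 3).
    Reduce coefficients mod 3: 2·t ≡ 0 (mod 3).
    The inverse of 2 mod 3 is 2 (since 2·2 = 4 = 1·3 + 1), so t ≡ 2·0 = 0 ≡ 0 (mod 3).
    Then x = 90 + 143·0 = 90, valid modulo lcm(143, 3) = 429: x ≡ 90 (mod 429).
Verify: 90 mod 11 = 2 ✓, 90 mod 13 = 12 ✓, 90 mod 3 = 0 ✓.

x ≡ 90 (mod 429).


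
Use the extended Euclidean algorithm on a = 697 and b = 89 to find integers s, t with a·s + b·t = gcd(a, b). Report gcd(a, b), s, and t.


Euclidean algorithm on (697, 89) — divide until remainder is 0:
  697 = 7 · 89 + 74
  89 = 1 · 74 + 15
  74 = 4 · 15 + 14
  15 = 1 · 14 + 1
  14 = 14 · 1 + 0
gcd(697, 89) = 1.
Track Bezout coefficients alongside the remainders: start with r₀ = 697 = a·1 + b·0 (s = 1, t = 0) and r₁ = 89 = a·0 + b·1 (s = 0, t = 1); each new remainder r_{k+1} = r_{k-1} − q_k·r_k inherits s_{k+1} = s_{k-1} − q_k·s_k, t_{k+1} = t_{k-1} − q_k·t_k, so r_k = a·s_k + b·t_k at every step:
  q = 7: r = 74, s = 1 − 7·0 = 1, t = 0 − 7·1 = -7  (check: 697·1 + 89·(-7) = 74)
  q = 1: r = 15, s = 0 − 1·1 = -1, t = 1 − 1·(-7) = 8  (check: 697·(-1) + 89·8 = 15)
  q = 4: r = 14, s = 1 − 4·(-1) = 5, t = -7 − 4·8 = -39  (check: 697·5 + 89·(-39) = 14)
  q = 1: r = 1, s = -1 − 1·5 = -6, t = 8 − 1·(-39) = 47  (check: 697·(-6) + 89·47 = 1)
The row with r = 1 (the gcd) gives the Bezout coefficients s = -6, t = 47.
Result: 697 · (-6) + 89 · (47) = 1.

gcd(697, 89) = 1; s = -6, t = 47 (check: 697·(-6) + 89·47 = 1).
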